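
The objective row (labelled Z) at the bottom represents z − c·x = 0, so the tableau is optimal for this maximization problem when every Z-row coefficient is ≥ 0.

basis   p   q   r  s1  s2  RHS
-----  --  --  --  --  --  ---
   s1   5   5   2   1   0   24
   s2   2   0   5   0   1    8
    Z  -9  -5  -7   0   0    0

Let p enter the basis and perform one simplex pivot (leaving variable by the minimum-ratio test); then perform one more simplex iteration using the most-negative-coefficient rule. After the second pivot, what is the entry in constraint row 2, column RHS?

4

Ratio test on column p — row 1: 24/5 = 24/5; row 2: 8/2 = 4. Minimum is 4 at row 2 (s2 leaves); pivot element 2.
Divide row 2 by 2; eliminate column p from the other rows.
Second iteration: most negative Z-row entry is -5 in column q, so q enters.
Ratio test on column q — row 1: 4/5 = 4/5; row 2: entry 0 ≤ 0. Minimum is 4/5 at row 1 (s1 leaves); pivot element 5.
Divide row 1 by 5; eliminate column q from the other rows.
After both pivots, the entry at constraint row 2, column RHS is 4.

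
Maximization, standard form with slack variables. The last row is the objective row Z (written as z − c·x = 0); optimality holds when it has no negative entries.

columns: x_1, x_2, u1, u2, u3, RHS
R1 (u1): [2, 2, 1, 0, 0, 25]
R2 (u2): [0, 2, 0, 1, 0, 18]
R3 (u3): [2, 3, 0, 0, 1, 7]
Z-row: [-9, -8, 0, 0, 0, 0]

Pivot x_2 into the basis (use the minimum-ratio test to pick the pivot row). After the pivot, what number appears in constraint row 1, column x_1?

2/3

Ratio test on column x_2 — row 1: 25/2 = 25/2; row 2: 18/2 = 9; row 3: 7/3 = 7/3. Minimum is 7/3 at row 3 (u3 leaves); pivot element 3.
Divide row 3 by 3; eliminate column x_2 from the other rows.
Row 1 update in column x_1: 2 − 2·(2/3) = 2/3.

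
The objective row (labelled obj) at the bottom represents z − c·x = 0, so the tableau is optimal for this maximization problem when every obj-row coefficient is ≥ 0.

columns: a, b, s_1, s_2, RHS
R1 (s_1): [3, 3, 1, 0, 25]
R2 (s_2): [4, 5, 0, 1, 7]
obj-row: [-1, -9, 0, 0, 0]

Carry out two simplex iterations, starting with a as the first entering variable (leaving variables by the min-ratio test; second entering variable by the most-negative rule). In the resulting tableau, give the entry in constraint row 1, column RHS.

104/5

Ratio test on column a — row 1: 25/3 = 25/3; row 2: 7/4 = 7/4. Minimum is 7/4 at row 2 (s_2 leaves); pivot element 4.
Divide row 2 by 4; eliminate column a from the other rows.
Second iteration: most negative obj-row entry is -31/4 in column b, so b enters.
Ratio test on column b — row 1: entry -3/4 ≤ 0; row 2: (7/4)/(5/4) = 7/5. Minimum is 7/5 at row 2 (a leaves); pivot element 5/4.
Divide row 2 by 5/4; eliminate column b from the other rows.
After both pivots, the entry at constraint row 1, column RHS is 104/5.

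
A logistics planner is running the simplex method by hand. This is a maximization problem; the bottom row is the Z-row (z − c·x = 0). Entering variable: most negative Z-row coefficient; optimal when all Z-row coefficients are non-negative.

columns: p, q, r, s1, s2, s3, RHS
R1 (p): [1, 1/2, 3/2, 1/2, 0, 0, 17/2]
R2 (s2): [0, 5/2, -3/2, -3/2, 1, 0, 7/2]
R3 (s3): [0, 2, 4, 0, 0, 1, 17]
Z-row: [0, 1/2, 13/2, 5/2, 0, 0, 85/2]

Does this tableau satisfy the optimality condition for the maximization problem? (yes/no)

Every Z-row coefficient is ≥ 0, so the tableau is optimal.

yes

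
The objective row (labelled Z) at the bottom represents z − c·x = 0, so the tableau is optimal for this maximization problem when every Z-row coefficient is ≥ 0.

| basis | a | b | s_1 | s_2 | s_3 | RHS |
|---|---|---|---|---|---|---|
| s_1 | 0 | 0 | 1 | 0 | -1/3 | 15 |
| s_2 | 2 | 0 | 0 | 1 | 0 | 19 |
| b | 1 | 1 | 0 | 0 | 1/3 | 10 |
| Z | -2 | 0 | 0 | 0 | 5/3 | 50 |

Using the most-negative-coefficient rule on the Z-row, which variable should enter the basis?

Negative Z-row entries: a: -2.
The most negative is -2 in column a, so a enters.

a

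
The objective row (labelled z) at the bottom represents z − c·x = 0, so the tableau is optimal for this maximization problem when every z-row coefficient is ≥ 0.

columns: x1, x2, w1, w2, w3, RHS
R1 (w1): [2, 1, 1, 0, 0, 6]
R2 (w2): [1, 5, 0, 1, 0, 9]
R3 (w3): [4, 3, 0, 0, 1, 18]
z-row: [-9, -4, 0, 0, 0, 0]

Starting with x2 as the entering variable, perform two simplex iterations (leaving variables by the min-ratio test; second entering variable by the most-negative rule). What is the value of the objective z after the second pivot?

Ratio test on column x2 — row 1: 6/1 = 6; row 2: 9/5 = 9/5; row 3: 18/3 = 6. Minimum is 9/5 at row 2 (w2 leaves); pivot element 5.
Pivot on row 2; the z-row RHS becomes 0 − (-4)·(9/5) = 36/5.
Next entering variable (most negative z-row entry -41/5): x1.
Ratio test on column x1 — row 1: (21/5)/(9/5) = 7/3; row 2: (9/5)/(1/5) = 9; row 3: (63/5)/(17/5) = 63/17. Minimum is 7/3 at row 1 (w1 leaves); pivot element 9/5.
After the second pivot the z-row RHS is 36/5 − (-41/5)·(7/3) = 79/3.

79/3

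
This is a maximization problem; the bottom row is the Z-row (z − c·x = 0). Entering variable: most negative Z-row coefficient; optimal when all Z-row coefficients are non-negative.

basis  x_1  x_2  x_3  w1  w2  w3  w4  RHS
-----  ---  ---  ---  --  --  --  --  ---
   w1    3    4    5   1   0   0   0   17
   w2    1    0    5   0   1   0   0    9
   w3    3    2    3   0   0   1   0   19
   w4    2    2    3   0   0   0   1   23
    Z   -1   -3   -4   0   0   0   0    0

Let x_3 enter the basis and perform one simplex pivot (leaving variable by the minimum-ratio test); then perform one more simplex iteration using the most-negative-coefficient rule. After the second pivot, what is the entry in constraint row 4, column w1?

-1/2

Ratio test on column x_3 — row 1: 17/5 = 17/5; row 2: 9/5 = 9/5; row 3: 19/3 = 19/3; row 4: 23/3 = 23/3. Minimum is 9/5 at row 2 (w2 leaves); pivot element 5.
Divide row 2 by 5; eliminate column x_3 from the other rows.
Second iteration: most negative Z-row entry is -3 in column x_2, so x_2 enters.
Ratio test on column x_2 — row 1: 8/4 = 2; row 2: entry 0 ≤ 0; row 3: (68/5)/2 = 34/5; row 4: (88/5)/2 = 44/5. Minimum is 2 at row 1 (w1 leaves); pivot element 4.
Divide row 1 by 4; eliminate column x_2 from the other rows.
After both pivots, the entry at constraint row 4, column w1 is -1/2.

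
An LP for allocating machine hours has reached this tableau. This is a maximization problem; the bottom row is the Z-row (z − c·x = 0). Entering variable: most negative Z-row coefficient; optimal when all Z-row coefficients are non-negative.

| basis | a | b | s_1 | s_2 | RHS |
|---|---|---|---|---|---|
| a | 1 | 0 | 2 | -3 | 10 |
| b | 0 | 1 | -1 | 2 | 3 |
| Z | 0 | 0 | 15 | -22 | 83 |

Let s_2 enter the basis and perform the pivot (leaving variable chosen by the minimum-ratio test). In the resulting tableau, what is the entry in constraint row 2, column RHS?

Ratio test on column s_2 — row 1: entry -3 ≤ 0; row 2: 3/2 = 3/2. Minimum is 3/2 at row 2 (b leaves); pivot element 2.
Divide row 2 by 2; eliminate column s_2 from the other rows.
In the new row 2, the RHS entry is the old entry divided by the pivot: 3/2 = 3/2.

3/2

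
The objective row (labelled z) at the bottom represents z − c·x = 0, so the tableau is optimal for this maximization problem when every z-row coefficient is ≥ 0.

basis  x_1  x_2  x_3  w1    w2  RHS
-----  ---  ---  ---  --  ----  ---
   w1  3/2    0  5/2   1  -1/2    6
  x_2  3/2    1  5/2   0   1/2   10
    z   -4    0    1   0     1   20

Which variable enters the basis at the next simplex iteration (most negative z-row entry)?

x_1

Negative z-row entries: x_1: -4.
The most negative is -4 in column x_1, so x_1 enters.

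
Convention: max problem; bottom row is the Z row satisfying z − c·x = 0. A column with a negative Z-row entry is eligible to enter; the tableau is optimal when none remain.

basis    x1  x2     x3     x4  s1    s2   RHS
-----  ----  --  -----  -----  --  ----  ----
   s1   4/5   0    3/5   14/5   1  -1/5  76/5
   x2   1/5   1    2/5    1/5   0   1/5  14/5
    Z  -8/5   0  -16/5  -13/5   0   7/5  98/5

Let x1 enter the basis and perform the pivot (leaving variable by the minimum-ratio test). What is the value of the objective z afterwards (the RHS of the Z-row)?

Ratio test on column x1 — row 1: (76/5)/(4/5) = 19; row 2: (14/5)/(1/5) = 14. Minimum is 14 at row 2 (x2 leaves); pivot element 1/5.
Pivot on row 2; the Z-row RHS becomes 98/5 − (-8/5)·14 = 42.

42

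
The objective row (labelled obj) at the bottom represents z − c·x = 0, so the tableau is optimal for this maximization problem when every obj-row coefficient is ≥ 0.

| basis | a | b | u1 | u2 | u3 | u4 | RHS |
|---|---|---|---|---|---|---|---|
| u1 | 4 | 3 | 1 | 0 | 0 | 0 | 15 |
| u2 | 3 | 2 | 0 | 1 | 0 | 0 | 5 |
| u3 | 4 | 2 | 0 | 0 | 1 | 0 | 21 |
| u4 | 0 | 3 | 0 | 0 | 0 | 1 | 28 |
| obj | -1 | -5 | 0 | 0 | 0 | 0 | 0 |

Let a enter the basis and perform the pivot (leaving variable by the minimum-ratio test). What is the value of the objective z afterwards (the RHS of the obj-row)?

Ratio test on column a — row 1: 15/4 = 15/4; row 2: 5/3 = 5/3; row 3: 21/4 = 21/4; row 4: entry 0 ≤ 0. Minimum is 5/3 at row 2 (u2 leaves); pivot element 3.
Pivot on row 2; the obj-row RHS becomes 0 − (-1)·(5/3) = 5/3.

5/3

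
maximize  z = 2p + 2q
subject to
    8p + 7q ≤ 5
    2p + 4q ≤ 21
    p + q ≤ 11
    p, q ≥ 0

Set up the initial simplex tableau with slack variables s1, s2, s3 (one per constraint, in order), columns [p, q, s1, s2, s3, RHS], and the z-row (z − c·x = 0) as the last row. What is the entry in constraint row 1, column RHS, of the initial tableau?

5

The RHS of constraint 1 is b_1 = 5.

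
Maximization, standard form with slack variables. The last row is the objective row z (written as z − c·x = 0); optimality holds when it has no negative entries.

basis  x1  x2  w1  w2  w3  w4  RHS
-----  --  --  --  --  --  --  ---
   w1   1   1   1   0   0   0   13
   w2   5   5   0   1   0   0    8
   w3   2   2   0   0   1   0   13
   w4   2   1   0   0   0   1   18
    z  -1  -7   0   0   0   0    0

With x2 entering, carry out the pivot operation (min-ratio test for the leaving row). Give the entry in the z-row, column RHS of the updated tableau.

Ratio test on column x2 — row 1: 13/1 = 13; row 2: 8/5 = 8/5; row 3: 13/2 = 13/2; row 4: 18/1 = 18. Minimum is 8/5 at row 2 (w2 leaves); pivot element 5.
Divide row 2 by 5; eliminate column x2 from the other rows.
z-row update in column RHS: 0 − (-7)·(8/5) = 56/5.

56/5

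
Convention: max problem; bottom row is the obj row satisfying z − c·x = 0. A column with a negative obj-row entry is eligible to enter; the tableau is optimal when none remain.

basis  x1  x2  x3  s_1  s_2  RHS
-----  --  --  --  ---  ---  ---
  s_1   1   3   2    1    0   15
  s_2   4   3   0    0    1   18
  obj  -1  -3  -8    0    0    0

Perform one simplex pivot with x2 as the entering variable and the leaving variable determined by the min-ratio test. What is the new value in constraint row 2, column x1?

Ratio test on column x2 — row 1: 15/3 = 5; row 2: 18/3 = 6. Minimum is 5 at row 1 (s_1 leaves); pivot element 3.
Divide row 1 by 3; eliminate column x2 from the other rows.
Row 2 update in column x1: 4 − 3·(1/3) = 3.

3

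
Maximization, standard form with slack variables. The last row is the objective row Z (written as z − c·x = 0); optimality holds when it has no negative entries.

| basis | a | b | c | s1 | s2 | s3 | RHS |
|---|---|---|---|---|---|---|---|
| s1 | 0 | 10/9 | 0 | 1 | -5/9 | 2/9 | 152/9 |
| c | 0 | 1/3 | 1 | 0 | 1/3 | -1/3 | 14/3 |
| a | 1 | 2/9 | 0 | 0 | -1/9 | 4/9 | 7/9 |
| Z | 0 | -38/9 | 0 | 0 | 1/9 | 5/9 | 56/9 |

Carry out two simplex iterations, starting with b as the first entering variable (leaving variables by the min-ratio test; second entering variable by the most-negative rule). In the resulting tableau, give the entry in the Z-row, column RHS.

35

Ratio test on column b — row 1: (152/9)/(10/9) = 76/5; row 2: (14/3)/(1/3) = 14; row 3: (7/9)/(2/9) = 7/2. Minimum is 7/2 at row 3 (a leaves); pivot element 2/9.
Divide row 3 by 2/9; eliminate column b from the other rows.
Second iteration: most negative Z-row entry is -2 in column s2, so s2 enters.
Ratio test on column s2 — row 1: entry 0 ≤ 0; row 2: (7/2)/(1/2) = 7; row 3: entry -1/2 ≤ 0. Minimum is 7 at row 2 (c leaves); pivot element 1/2.
Divide row 2 by 1/2; eliminate column s2 from the other rows.
After both pivots, the entry at the Z-row, column RHS is 35.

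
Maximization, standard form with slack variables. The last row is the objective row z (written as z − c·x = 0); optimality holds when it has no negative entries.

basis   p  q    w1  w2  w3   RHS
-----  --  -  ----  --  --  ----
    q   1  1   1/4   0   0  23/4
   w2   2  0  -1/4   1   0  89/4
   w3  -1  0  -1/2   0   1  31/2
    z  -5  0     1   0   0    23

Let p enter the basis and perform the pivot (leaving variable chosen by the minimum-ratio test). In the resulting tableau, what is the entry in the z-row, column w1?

9/4

Ratio test on column p — row 1: (23/4)/1 = 23/4; row 2: (89/4)/2 = 89/8; row 3: entry -1 ≤ 0. Minimum is 23/4 at row 1 (q leaves); pivot element 1.
Divide row 1 by 1; eliminate column p from the other rows.
z-row update in column w1: 1 − (-5)·(1/4) = 9/4.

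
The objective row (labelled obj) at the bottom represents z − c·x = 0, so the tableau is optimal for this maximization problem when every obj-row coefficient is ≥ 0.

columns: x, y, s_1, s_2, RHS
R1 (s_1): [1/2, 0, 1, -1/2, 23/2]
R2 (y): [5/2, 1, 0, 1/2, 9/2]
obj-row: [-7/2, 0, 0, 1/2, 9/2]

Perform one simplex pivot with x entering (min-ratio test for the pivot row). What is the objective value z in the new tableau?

54/5

Ratio test on column x — row 1: (23/2)/(1/2) = 23; row 2: (9/2)/(5/2) = 9/5. Minimum is 9/5 at row 2 (y leaves); pivot element 5/2.
Pivot on row 2; the obj-row RHS becomes 9/2 − (-7/2)·(9/5) = 54/5.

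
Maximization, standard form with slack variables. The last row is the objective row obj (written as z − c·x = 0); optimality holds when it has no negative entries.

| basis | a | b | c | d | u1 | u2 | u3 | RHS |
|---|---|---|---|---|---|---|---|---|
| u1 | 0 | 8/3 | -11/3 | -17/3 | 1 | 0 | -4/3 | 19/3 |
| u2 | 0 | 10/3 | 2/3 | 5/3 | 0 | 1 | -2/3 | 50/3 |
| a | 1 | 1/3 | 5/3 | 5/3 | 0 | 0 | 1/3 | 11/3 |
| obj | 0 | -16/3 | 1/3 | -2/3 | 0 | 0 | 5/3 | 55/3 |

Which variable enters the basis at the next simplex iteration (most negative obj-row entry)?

Negative obj-row entries: b: -16/3, d: -2/3.
The most negative is -16/3 in column b, so b enters.

b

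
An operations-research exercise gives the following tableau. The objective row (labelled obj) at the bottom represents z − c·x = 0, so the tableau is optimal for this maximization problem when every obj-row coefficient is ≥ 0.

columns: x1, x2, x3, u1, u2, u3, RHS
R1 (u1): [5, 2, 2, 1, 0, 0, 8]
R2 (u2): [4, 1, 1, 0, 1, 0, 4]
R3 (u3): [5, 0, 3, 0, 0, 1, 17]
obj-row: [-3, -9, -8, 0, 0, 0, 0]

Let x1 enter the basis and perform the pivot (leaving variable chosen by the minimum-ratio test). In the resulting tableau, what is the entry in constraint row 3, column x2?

-5/4

Ratio test on column x1 — row 1: 8/5 = 8/5; row 2: 4/4 = 1; row 3: 17/5 = 17/5. Minimum is 1 at row 2 (u2 leaves); pivot element 4.
Divide row 2 by 4; eliminate column x1 from the other rows.
Row 3 update in column x2: 0 − 5·(1/4) = -5/4.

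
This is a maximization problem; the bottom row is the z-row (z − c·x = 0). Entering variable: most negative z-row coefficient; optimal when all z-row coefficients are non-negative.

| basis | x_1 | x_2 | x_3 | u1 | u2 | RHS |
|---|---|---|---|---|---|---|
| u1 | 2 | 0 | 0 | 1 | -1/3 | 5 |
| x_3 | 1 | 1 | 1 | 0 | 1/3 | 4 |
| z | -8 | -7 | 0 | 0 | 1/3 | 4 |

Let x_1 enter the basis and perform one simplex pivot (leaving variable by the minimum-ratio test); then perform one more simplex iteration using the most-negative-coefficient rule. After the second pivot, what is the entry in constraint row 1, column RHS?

Ratio test on column x_1 — row 1: 5/2 = 5/2; row 2: 4/1 = 4. Minimum is 5/2 at row 1 (u1 leaves); pivot element 2.
Divide row 1 by 2; eliminate column x_1 from the other rows.
Second iteration: most negative z-row entry is -7 in column x_2, so x_2 enters.
Ratio test on column x_2 — row 1: entry 0 ≤ 0; row 2: (3/2)/1 = 3/2. Minimum is 3/2 at row 2 (x_3 leaves); pivot element 1.
Divide row 2 by 1; eliminate column x_2 from the other rows.
After both pivots, the entry at constraint row 1, column RHS is 5/2.

5/2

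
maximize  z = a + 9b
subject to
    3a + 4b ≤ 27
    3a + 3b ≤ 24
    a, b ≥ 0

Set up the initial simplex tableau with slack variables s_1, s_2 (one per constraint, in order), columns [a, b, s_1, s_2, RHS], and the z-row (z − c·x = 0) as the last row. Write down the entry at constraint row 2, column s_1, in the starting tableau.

Slack s_1 belongs to constraint 1; its column is the unit vector e_1, so the entry in row 2 is 0.

0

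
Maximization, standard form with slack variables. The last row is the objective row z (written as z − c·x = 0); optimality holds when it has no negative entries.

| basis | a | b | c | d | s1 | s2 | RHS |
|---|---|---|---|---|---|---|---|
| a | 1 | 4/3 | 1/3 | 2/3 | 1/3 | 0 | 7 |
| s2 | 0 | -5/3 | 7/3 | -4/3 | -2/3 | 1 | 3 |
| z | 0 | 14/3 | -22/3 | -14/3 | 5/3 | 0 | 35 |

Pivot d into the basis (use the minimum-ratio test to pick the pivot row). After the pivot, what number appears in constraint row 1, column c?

1/2

Ratio test on column d — row 1: 7/(2/3) = 21/2; row 2: entry -4/3 ≤ 0. Minimum is 21/2 at row 1 (a leaves); pivot element 2/3.
Divide row 1 by 2/3; eliminate column d from the other rows.
In the new row 1, the c entry is the old entry divided by the pivot: (1/3)/(2/3) = 1/2.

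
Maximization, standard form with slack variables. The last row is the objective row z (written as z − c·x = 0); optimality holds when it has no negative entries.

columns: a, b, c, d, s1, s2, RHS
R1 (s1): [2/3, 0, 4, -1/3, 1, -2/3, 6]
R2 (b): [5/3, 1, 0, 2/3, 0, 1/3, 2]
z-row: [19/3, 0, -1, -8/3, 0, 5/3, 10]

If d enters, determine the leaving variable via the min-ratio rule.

b

Column d entries and ratios — s1: -1/3 ≤ 0, skip; b: 2/(2/3) = 3.
Smallest ratio is 3 in the row of b, so b leaves.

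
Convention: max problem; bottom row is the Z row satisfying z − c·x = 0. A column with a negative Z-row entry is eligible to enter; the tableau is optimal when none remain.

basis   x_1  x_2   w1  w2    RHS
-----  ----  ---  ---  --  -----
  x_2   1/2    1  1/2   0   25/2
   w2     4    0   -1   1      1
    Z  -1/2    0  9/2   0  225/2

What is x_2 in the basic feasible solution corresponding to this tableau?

x_2 is basic (row 1); its value is the RHS of that row, 25/2.

25/2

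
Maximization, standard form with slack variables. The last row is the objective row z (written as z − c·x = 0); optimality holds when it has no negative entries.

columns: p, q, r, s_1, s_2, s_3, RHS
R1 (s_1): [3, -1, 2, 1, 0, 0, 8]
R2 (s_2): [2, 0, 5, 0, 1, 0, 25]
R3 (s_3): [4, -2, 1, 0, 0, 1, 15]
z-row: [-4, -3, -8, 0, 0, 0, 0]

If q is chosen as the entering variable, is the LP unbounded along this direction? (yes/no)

yes

Every constraint-row entry in column q is ≤ 0, so increasing q is unbounded.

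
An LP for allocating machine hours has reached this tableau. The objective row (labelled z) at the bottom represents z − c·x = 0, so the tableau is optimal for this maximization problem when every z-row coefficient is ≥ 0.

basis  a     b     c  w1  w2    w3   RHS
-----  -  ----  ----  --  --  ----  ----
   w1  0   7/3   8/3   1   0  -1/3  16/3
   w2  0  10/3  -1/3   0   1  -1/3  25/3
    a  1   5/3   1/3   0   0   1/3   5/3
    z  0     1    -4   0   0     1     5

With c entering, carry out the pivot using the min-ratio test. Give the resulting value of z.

Ratio test on column c — row 1: (16/3)/(8/3) = 2; row 2: entry -1/3 ≤ 0; row 3: (5/3)/(1/3) = 5. Minimum is 2 at row 1 (w1 leaves); pivot element 8/3.
Pivot on row 1; the z-row RHS becomes 5 − (-4)·2 = 13.

13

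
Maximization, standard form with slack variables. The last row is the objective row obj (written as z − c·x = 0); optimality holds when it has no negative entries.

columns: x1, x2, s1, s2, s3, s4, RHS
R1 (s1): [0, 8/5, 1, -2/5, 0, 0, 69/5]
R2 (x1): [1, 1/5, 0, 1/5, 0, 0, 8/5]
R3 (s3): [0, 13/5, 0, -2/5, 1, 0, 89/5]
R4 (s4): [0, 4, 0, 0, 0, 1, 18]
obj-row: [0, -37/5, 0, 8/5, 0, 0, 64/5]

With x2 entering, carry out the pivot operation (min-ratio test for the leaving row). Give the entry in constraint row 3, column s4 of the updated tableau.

-13/20

Ratio test on column x2 — row 1: (69/5)/(8/5) = 69/8; row 2: (8/5)/(1/5) = 8; row 3: (89/5)/(13/5) = 89/13; row 4: 18/4 = 9/2. Minimum is 9/2 at row 4 (s4 leaves); pivot element 4.
Divide row 4 by 4; eliminate column x2 from the other rows.
Row 3 update in column s4: 0 − (13/5)·(1/4) = -13/20.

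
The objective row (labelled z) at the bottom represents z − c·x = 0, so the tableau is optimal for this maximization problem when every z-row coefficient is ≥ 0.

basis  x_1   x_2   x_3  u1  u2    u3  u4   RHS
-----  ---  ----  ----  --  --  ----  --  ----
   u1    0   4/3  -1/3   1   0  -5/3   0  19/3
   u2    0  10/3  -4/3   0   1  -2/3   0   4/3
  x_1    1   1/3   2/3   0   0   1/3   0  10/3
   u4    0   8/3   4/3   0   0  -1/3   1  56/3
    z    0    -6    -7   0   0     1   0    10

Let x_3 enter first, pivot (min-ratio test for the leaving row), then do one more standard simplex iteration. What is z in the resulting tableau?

50

Ratio test on column x_3 — row 1: entry -1/3 ≤ 0; row 2: entry -4/3 ≤ 0; row 3: (10/3)/(2/3) = 5; row 4: (56/3)/(4/3) = 14. Minimum is 5 at row 3 (x_1 leaves); pivot element 2/3.
Pivot on row 3; the z-row RHS becomes 10 − (-7)·5 = 45.
Next entering variable (most negative z-row entry -5/2): x_2.
Ratio test on column x_2 — row 1: 8/(3/2) = 16/3; row 2: 8/4 = 2; row 3: 5/(1/2) = 10; row 4: 12/2 = 6. Minimum is 2 at row 2 (u2 leaves); pivot element 4.
After the second pivot the z-row RHS is 45 − (-5/2)·2 = 50.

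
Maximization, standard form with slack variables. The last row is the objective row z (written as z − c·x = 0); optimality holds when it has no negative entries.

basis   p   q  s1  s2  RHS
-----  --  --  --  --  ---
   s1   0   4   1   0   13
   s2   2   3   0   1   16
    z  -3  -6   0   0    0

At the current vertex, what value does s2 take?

s2 is basic (row 2); its value is the RHS of that row, 16.

16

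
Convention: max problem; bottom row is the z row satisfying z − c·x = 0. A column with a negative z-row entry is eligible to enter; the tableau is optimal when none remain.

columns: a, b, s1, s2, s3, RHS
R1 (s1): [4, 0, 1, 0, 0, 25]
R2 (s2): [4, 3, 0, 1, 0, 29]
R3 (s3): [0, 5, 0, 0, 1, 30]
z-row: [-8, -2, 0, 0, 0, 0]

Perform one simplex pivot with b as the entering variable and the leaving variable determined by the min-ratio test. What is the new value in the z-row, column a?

Ratio test on column b — row 1: entry 0 ≤ 0; row 2: 29/3 = 29/3; row 3: 30/5 = 6. Minimum is 6 at row 3 (s3 leaves); pivot element 5.
Divide row 3 by 5; eliminate column b from the other rows.
z-row update in column a: -8 − (-2)·0 = -8.

-8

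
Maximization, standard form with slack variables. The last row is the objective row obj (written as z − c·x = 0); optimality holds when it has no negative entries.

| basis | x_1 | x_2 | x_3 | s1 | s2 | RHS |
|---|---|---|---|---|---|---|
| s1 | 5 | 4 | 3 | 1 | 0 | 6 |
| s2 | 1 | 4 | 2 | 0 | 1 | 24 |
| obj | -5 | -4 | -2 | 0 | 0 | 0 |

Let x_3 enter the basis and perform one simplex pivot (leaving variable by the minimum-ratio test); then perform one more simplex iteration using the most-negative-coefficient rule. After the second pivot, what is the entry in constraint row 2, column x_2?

Ratio test on column x_3 — row 1: 6/3 = 2; row 2: 24/2 = 12. Minimum is 2 at row 1 (s1 leaves); pivot element 3.
Divide row 1 by 3; eliminate column x_3 from the other rows.
Second iteration: most negative obj-row entry is -5/3 in column x_1, so x_1 enters.
Ratio test on column x_1 — row 1: 2/(5/3) = 6/5; row 2: entry -7/3 ≤ 0. Minimum is 6/5 at row 1 (x_3 leaves); pivot element 5/3.
Divide row 1 by 5/3; eliminate column x_1 from the other rows.
After both pivots, the entry at constraint row 2, column x_2 is 16/5.

16/5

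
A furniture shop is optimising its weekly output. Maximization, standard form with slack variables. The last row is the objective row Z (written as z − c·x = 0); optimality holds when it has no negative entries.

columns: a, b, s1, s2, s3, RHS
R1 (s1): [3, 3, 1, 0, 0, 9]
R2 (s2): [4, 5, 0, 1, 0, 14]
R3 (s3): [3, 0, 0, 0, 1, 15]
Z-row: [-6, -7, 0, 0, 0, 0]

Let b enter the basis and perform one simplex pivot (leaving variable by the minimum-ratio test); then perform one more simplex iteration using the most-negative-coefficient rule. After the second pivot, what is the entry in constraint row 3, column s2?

Ratio test on column b — row 1: 9/3 = 3; row 2: 14/5 = 14/5; row 3: entry 0 ≤ 0. Minimum is 14/5 at row 2 (s2 leaves); pivot element 5.
Divide row 2 by 5; eliminate column b from the other rows.
Second iteration: most negative Z-row entry is -2/5 in column a, so a enters.
Ratio test on column a — row 1: (3/5)/(3/5) = 1; row 2: (14/5)/(4/5) = 7/2; row 3: 15/3 = 5. Minimum is 1 at row 1 (s1 leaves); pivot element 3/5.
Divide row 1 by 3/5; eliminate column a from the other rows.
After both pivots, the entry at constraint row 3, column s2 is 3.

3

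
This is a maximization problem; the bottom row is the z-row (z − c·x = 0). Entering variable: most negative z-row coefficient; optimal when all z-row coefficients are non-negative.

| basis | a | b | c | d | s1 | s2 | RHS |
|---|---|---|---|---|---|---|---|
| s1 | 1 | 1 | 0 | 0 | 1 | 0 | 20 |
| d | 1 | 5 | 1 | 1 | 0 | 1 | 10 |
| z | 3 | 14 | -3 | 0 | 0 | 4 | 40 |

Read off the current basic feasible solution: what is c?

0

c is not in the basis, so in the current basic feasible solution c = 0.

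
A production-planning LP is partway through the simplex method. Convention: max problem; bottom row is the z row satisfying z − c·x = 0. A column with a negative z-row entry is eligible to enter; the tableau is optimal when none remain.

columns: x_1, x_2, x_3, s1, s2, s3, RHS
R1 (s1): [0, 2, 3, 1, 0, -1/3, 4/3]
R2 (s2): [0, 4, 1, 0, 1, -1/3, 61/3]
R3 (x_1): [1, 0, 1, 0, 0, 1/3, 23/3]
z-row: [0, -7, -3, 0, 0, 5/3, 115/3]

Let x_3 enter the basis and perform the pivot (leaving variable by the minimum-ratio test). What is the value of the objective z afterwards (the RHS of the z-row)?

Ratio test on column x_3 — row 1: (4/3)/3 = 4/9; row 2: (61/3)/1 = 61/3; row 3: (23/3)/1 = 23/3. Minimum is 4/9 at row 1 (s1 leaves); pivot element 3.
Pivot on row 1; the z-row RHS becomes 115/3 − (-3)·(4/9) = 119/3.

119/3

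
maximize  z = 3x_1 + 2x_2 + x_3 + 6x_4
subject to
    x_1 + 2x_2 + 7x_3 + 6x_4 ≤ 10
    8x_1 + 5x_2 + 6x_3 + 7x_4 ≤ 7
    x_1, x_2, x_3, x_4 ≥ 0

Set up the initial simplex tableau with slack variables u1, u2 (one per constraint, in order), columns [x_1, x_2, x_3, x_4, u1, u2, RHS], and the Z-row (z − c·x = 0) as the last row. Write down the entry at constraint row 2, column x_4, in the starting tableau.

7

Constraint 2 has coefficient 7 on x_4.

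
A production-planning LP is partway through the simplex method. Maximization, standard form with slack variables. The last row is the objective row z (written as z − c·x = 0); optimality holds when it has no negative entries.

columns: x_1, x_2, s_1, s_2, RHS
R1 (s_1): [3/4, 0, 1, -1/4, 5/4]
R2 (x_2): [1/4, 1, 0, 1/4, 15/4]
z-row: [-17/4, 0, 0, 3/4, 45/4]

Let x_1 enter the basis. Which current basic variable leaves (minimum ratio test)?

Column x_1 entries and ratios — s_1: (5/4)/(3/4) = 5/3; x_2: (15/4)/(1/4) = 15.
Smallest ratio is 5/3 in the row of s_1, so s_1 leaves.

s_1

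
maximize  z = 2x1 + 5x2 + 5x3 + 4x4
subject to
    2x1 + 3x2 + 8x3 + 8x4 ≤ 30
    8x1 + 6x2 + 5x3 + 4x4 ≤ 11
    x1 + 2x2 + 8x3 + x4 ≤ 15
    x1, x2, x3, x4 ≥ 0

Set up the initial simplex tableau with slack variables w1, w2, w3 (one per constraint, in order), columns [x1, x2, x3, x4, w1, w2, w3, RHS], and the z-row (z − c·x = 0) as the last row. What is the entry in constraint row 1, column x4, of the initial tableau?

8

Constraint 1 has coefficient 8 on x4.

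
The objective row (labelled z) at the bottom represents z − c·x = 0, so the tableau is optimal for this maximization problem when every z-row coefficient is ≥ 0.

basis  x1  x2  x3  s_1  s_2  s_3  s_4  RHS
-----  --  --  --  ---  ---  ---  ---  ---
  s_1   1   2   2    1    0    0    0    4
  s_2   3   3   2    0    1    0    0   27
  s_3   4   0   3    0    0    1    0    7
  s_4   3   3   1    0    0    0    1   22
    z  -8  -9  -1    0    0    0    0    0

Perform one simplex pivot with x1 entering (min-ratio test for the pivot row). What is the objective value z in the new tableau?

14

Ratio test on column x1 — row 1: 4/1 = 4; row 2: 27/3 = 9; row 3: 7/4 = 7/4; row 4: 22/3 = 22/3. Minimum is 7/4 at row 3 (s_3 leaves); pivot element 4.
Pivot on row 3; the z-row RHS becomes 0 − (-8)·(7/4) = 14.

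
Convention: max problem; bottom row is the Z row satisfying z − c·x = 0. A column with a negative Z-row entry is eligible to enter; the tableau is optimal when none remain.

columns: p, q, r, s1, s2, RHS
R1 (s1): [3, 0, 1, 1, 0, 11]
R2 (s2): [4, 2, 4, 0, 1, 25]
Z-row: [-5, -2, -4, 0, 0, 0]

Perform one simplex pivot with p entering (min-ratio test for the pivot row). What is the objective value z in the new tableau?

55/3

Ratio test on column p — row 1: 11/3 = 11/3; row 2: 25/4 = 25/4. Minimum is 11/3 at row 1 (s1 leaves); pivot element 3.
Pivot on row 1; the Z-row RHS becomes 0 − (-5)·(11/3) = 55/3.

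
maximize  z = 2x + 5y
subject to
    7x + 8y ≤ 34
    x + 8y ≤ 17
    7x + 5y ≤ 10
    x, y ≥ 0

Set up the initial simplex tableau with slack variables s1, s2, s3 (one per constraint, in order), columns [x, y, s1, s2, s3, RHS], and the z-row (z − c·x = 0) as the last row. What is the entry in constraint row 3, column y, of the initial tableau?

5

Constraint 3 has coefficient 5 on y.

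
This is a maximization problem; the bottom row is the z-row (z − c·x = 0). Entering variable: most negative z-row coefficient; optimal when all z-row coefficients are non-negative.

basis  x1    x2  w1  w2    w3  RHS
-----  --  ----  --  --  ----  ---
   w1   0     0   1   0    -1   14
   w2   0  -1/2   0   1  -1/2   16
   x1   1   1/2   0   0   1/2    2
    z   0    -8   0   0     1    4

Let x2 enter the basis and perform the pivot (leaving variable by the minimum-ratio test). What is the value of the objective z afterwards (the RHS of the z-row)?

36

Ratio test on column x2 — row 1: entry 0 ≤ 0; row 2: entry -1/2 ≤ 0; row 3: 2/(1/2) = 4. Minimum is 4 at row 3 (x1 leaves); pivot element 1/2.
Pivot on row 3; the z-row RHS becomes 4 − (-8)·4 = 36.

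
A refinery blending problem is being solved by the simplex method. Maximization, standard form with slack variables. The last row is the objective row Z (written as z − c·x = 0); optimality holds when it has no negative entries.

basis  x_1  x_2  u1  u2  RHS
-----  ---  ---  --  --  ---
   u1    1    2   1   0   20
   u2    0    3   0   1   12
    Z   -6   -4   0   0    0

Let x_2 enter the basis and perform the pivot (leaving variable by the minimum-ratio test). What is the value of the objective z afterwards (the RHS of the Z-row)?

Ratio test on column x_2 — row 1: 20/2 = 10; row 2: 12/3 = 4. Minimum is 4 at row 2 (u2 leaves); pivot element 3.
Pivot on row 2; the Z-row RHS becomes 0 − (-4)·4 = 16.

16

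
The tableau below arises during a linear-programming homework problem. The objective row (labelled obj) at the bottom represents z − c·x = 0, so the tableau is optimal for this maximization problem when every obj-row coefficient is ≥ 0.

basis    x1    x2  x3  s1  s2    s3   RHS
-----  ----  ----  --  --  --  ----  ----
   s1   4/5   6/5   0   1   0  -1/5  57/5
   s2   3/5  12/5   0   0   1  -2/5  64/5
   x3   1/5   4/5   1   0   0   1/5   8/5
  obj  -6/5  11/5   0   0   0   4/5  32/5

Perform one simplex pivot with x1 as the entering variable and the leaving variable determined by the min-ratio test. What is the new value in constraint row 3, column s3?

1

Ratio test on column x1 — row 1: (57/5)/(4/5) = 57/4; row 2: (64/5)/(3/5) = 64/3; row 3: (8/5)/(1/5) = 8. Minimum is 8 at row 3 (x3 leaves); pivot element 1/5.
Divide row 3 by 1/5; eliminate column x1 from the other rows.
In the new row 3, the s3 entry is the old entry divided by the pivot: (1/5)/(1/5) = 1.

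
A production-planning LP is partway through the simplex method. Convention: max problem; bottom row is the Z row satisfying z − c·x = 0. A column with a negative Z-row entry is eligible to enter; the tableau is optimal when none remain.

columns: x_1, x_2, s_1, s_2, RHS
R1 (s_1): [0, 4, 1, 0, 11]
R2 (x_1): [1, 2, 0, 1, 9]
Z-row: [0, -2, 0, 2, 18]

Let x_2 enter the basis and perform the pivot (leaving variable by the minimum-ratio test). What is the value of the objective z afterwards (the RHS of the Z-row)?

47/2

Ratio test on column x_2 — row 1: 11/4 = 11/4; row 2: 9/2 = 9/2. Minimum is 11/4 at row 1 (s_1 leaves); pivot element 4.
Pivot on row 1; the Z-row RHS becomes 18 − (-2)·(11/4) = 47/2.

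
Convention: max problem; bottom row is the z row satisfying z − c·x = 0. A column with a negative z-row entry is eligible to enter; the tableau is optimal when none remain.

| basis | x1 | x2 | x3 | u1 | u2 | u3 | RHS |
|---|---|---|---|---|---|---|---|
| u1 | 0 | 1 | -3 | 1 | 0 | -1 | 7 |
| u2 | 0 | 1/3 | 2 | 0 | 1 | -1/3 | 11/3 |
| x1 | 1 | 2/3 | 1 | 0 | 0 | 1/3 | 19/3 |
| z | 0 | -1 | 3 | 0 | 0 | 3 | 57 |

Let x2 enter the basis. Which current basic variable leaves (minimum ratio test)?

Column x2 entries and ratios — u1: 7/1 = 7; u2: (11/3)/(1/3) = 11; x1: (19/3)/(2/3) = 19/2.
Smallest ratio is 7 in the row of u1, so u1 leaves.

u1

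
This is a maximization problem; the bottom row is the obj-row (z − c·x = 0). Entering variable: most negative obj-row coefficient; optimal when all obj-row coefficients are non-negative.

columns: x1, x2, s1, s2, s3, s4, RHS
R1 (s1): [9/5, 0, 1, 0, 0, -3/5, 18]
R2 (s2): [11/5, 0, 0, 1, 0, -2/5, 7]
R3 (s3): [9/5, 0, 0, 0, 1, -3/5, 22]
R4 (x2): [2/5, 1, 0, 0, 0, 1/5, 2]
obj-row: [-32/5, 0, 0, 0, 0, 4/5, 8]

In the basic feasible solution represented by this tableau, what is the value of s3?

22

s3 is basic (row 3); its value is the RHS of that row, 22.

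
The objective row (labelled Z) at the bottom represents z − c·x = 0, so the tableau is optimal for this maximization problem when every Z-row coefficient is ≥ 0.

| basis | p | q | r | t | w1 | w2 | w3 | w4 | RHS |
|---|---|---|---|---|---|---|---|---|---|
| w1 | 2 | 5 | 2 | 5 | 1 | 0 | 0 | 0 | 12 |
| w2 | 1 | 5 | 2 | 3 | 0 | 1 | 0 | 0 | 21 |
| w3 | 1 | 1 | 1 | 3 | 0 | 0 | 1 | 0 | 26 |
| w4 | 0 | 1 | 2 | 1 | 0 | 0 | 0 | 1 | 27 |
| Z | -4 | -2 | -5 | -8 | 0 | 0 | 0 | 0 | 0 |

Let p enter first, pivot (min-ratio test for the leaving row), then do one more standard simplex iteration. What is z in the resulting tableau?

Ratio test on column p — row 1: 12/2 = 6; row 2: 21/1 = 21; row 3: 26/1 = 26; row 4: entry 0 ≤ 0. Minimum is 6 at row 1 (w1 leaves); pivot element 2.
Pivot on row 1; the Z-row RHS becomes 0 − (-4)·6 = 24.
Next entering variable (most negative Z-row entry -1): r.
Ratio test on column r — row 1: 6/1 = 6; row 2: 15/1 = 15; row 3: entry 0 ≤ 0; row 4: 27/2 = 27/2. Minimum is 6 at row 1 (p leaves); pivot element 1.
After the second pivot the Z-row RHS is 24 − (-1)·6 = 30.

30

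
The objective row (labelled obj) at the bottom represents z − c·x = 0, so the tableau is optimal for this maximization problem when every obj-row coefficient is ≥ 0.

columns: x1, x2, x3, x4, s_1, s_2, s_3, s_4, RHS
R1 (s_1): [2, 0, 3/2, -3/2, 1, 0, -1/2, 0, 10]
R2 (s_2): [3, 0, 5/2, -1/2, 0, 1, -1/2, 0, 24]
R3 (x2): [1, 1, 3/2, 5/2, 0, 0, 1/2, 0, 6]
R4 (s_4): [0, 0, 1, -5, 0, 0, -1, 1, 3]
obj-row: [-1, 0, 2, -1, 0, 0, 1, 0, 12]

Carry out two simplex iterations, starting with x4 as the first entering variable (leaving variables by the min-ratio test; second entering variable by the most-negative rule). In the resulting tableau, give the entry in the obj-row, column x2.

Ratio test on column x4 — row 1: entry -3/2 ≤ 0; row 2: entry -1/2 ≤ 0; row 3: 6/(5/2) = 12/5; row 4: entry -5 ≤ 0. Minimum is 12/5 at row 3 (x2 leaves); pivot element 5/2.
Divide row 3 by 5/2; eliminate column x4 from the other rows.
Second iteration: most negative obj-row entry is -3/5 in column x1, so x1 enters.
Ratio test on column x1 — row 1: (68/5)/(13/5) = 68/13; row 2: (126/5)/(16/5) = 63/8; row 3: (12/5)/(2/5) = 6; row 4: 15/2 = 15/2. Minimum is 68/13 at row 1 (s_1 leaves); pivot element 13/5.
Divide row 1 by 13/5; eliminate column x1 from the other rows.
After both pivots, the entry at the obj-row, column x2 is 7/13.

7/13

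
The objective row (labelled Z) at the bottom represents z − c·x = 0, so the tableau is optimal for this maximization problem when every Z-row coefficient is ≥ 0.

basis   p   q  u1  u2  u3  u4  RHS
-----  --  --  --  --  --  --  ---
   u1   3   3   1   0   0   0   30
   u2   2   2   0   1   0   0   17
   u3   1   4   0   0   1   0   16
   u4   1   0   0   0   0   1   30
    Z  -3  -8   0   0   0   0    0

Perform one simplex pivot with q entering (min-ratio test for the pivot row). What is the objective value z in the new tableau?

Ratio test on column q — row 1: 30/3 = 10; row 2: 17/2 = 17/2; row 3: 16/4 = 4; row 4: entry 0 ≤ 0. Minimum is 4 at row 3 (u3 leaves); pivot element 4.
Pivot on row 3; the Z-row RHS becomes 0 − (-8)·4 = 32.

32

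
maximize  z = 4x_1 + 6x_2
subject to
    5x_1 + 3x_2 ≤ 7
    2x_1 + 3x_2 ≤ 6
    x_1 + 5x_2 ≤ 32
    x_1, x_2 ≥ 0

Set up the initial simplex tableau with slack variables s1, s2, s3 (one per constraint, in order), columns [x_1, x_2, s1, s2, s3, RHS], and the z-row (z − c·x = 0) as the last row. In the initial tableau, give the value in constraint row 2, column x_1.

2

Constraint 2 has coefficient 2 on x_1.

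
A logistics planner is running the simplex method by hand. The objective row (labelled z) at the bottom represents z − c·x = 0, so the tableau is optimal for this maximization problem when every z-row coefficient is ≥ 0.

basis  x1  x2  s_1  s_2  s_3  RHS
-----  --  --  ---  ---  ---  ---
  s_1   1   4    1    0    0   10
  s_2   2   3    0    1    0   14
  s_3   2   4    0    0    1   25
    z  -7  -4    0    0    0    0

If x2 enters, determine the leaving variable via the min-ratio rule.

Column x2 entries and ratios — s_1: 10/4 = 5/2; s_2: 14/3 = 14/3; s_3: 25/4 = 25/4.
Smallest ratio is 5/2 in the row of s_1, so s_1 leaves.

s_1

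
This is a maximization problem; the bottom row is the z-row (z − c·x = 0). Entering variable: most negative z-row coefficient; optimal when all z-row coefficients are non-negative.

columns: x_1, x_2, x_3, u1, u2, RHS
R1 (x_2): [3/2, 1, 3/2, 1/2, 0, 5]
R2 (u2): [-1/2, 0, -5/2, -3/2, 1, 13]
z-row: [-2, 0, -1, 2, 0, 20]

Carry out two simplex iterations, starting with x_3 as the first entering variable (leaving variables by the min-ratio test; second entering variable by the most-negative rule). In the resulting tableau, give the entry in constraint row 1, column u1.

1/3

Ratio test on column x_3 — row 1: 5/(3/2) = 10/3; row 2: entry -5/2 ≤ 0. Minimum is 10/3 at row 1 (x_2 leaves); pivot element 3/2.
Divide row 1 by 3/2; eliminate column x_3 from the other rows.
Second iteration: most negative z-row entry is -1 in column x_1, so x_1 enters.
Ratio test on column x_1 — row 1: (10/3)/1 = 10/3; row 2: (64/3)/2 = 32/3. Minimum is 10/3 at row 1 (x_3 leaves); pivot element 1.
Divide row 1 by 1; eliminate column x_1 from the other rows.
After both pivots, the entry at constraint row 1, column u1 is 1/3.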